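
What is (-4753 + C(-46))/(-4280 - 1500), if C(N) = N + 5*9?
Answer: 2377/2890 ≈ 0.82249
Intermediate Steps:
C(N) = 45 + N (C(N) = N + 45 = 45 + N)
(-4753 + C(-46))/(-4280 - 1500) = (-4753 + (45 - 46))/(-4280 - 1500) = (-4753 - 1)/(-5780) = -4754*(-1/5780) = 2377/2890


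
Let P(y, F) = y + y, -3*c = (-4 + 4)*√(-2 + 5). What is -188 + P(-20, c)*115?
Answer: -4788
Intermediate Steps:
c = 0 (c = -(-4 + 4)*√(-2 + 5)/3 = -0*√3 = -⅓*0 = 0)
P(y, F) = 2*y
-188 + P(-20, c)*115 = -188 + (2*(-20))*115 = -188 - 40*115 = -188 - 4600 = -4788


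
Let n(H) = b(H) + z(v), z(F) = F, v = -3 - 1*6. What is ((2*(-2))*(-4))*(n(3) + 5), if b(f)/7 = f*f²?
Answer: 2960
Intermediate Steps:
v = -9 (v = -3 - 6 = -9)
b(f) = 7*f³ (b(f) = 7*(f*f²) = 7*f³)
n(H) = -9 + 7*H³ (n(H) = 7*H³ - 9 = -9 + 7*H³)
((2*(-2))*(-4))*(n(3) + 5) = ((2*(-2))*(-4))*((-9 + 7*3³) + 5) = (-4*(-4))*((-9 + 7*27) + 5) = 16*((-9 + 189) + 5) = 16*(180 + 5) = 16*185 = 2960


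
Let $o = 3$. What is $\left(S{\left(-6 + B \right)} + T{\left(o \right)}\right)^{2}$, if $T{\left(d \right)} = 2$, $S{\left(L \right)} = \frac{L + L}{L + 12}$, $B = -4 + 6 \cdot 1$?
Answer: $1$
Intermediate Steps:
$B = 2$ ($B = -4 + 6 = 2$)
$S{\left(L \right)} = \frac{2 L}{12 + L}$
$\left(S{\left(-6 + B \right)} + T{\left(o \right)}\right)^{2} = \left(\frac{2 \left(-6 + 2\right)}{12 + \left(-6 + 2\right)} + 2\right)^{2} = \left(2 \left(-4\right) \frac{1}{12 - 4} + 2\right)^{2} = \left(2 \left(-4\right) \frac{1}{8} + 2\right)^{2} = \left(-1 + 2\right)^{2} = 1^{2} = 1$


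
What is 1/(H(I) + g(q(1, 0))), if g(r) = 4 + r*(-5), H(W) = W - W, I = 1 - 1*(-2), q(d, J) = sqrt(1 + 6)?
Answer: -4/159 - 5*sqrt(7)/159 ≈ -0.10836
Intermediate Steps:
q(d, J) = sqrt(7)
I = 3 (I = 1 + 2 = 3)
H(W) = 0
g(r) = 4 - 5*r
1/(H(I) + g(q(1, 0))) = 1/(0 + (4 - 5*sqrt(7))) = 1/(4 - 5*sqrt(7))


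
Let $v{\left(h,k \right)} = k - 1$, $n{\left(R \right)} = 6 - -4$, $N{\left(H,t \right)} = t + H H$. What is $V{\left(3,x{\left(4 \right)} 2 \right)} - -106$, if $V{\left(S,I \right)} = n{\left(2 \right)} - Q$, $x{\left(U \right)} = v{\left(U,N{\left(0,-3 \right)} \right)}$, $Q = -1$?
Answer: $117$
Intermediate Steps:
$N{\left(H,t \right)} = t + H^{2}$
$n{\left(R \right)} = 10$ ($n{\left(R \right)} = 6 + 4 = 10$)
$v{\left(h,k \right)} = -1 + k$
$x{\left(U \right)} = -4$ ($x{\left(U \right)} = -1 - \left(3 - 0^{2}\right) = -1 + \left(-3 + 0\right) = -1 - 3 = -4$)
$V{\left(S,I \right)} = 11$ ($V{\left(S,I \right)} = 10 - -1 = 10 + 1 = 11$)
$V{\left(3,x{\left(4 \right)} 2 \right)} - -106 = 11 - -106 = 11 + 106 = 117$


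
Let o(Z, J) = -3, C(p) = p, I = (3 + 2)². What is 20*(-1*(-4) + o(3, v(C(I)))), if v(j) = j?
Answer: 20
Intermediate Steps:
I = 25 (I = 5² = 25)
20*(-1*(-4) + o(3, v(C(I)))) = 20*(-1*(-4) - 3) = 20*(4 - 3) = 20*1 = 20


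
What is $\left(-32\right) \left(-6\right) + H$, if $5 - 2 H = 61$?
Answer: $164$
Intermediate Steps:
$H = -28$ ($H = \frac{5}{2} - \frac{61}{2} = -28$)
$\left(-32\right) \left(-6\right) + H = \left(-32\right) \left(-6\right) - 28 = 192 - 28 = 164$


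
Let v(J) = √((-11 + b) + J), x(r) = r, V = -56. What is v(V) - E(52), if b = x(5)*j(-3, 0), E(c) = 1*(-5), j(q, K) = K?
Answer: 5 + I*√67 ≈ 5.0 + 8.1853*I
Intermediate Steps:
E(c) = -5
b = 0 (b = 5*0 = 0)
v(J) = √(-11 + J) (v(J) = √((-11 + 0) + J) = √(-11 + J))
v(V) - E(52) = √(-11 - 56) - 1*(-5) = √(-67) + 5 = I*√67 + 5 = 5 + I*√67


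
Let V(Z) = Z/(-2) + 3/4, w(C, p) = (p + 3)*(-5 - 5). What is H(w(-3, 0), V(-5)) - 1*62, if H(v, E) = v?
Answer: -92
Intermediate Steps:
w(C, p) = -30 - 10*p (w(C, p) = (3 + p)*(-10) = -30 - 10*p)
V(Z) = 3/4 - Z/2 (V(Z) = Z*(-1/2) + 3*(1/4) = -Z/2 + 3/4 = 3/4 - Z/2)
H(w(-3, 0), V(-5)) - 1*62 = (-30 - 10*0) - 1*62 = (-30 + 0) - 62 = -30 - 62 = -92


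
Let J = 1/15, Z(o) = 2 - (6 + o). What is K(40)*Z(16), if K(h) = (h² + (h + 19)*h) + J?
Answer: -237604/3 ≈ -79201.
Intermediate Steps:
Z(o) = -4 - o (Z(o) = 2 + (-6 - o) = -4 - o)
J = 1/15 ≈ 0.066667
K(h) = 1/15 + h² + h*(19 + h) (K(h) = (h² + (h + 19)*h) + 1/15 = (h² + (19 + h)*h) + 1/15 = (h² + h*(19 + h)) + 1/15 = 1/15 + h² + h*(19 + h))
K(40)*Z(16) = (1/15 + 2*40² + 19*40)*(-4 - 1*16) = (1/15 + 2*1600 + 760)*(-4 - 16) = (1/15 + 3200 + 760)*(-20) = (59401/15)*(-20) = -237604/3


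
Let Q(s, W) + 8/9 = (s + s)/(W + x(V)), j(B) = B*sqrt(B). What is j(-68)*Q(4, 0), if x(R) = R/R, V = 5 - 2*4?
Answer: -8704*I*sqrt(17)/9 ≈ -3987.5*I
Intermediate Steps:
j(B) = B**(3/2)
V = -3 (V = 5 - 8 = -3)
x(R) = 1
Q(s, W) = -8/9 + 2*s/(1 + W) (Q(s, W) = -8/9 + (s + s)/(W + 1) = -8/9 + (2*s)/(1 + W) = -8/9 + 2*s/(1 + W))
j(-68)*Q(4, 0) = (-68)**(3/2)*(2*(-4 - 4*0 + 9*4)/(9*(1 + 0))) = (-136*I*sqrt(17))*((2/9)*(-4 + 0 + 36)/1) = (-136*I*sqrt(17))*((2/9)*1*32) = -136*I*sqrt(17)*(64/9) = -8704*I*sqrt(17)/9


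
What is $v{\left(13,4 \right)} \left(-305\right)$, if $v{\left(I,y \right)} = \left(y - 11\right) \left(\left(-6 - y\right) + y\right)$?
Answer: $-12810$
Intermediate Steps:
$v{\left(I,y \right)} = 66 - 6 y$ ($v{\left(I,y \right)} = \left(-11 + y\right) \left(-6\right) = 66 - 6 y$)
$v{\left(13,4 \right)} \left(-305\right) = \left(66 - 24\right) \left(-305\right) = 42 \left(-305\right) = -12810$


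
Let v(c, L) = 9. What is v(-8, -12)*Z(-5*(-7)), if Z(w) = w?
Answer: 315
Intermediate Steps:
v(-8, -12)*Z(-5*(-7)) = 9*(-5*(-7)) = 9*35 = 315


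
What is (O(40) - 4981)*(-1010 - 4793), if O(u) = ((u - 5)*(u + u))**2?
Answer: -45466615257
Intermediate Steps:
O(u) = 4*u**2*(-5 + u)**2 (O(u) = ((-5 + u)*(2*u))**2 = (2*u*(-5 + u))**2 = 4*u**2*(-5 + u)**2)
(O(40) - 4981)*(-1010 - 4793) = (4*40**2*(-5 + 40)**2 - 4981)*(-1010 - 4793) = (4*1600*35**2 - 4981)*(-5803) = (4*1600*1225 - 4981)*(-5803) = (7840000 - 4981)*(-5803) = 7835019*(-5803) = -45466615257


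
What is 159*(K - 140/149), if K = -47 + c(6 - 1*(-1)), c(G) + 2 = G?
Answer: -1017282/149 ≈ -6827.4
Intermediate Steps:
c(G) = -2 + G
K = -42 (K = -47 + (-2 + (6 - 1*(-1))) = -47 + (-2 + (6 + 1)) = -47 + (-2 + 7) = -47 + 5 = -42)
159*(K - 140/149) = 159*(-42 - 140/149) = 159*(-6398/149) = -1017282/149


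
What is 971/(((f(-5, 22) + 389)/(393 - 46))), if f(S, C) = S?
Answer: 336937/384 ≈ 877.44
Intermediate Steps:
971/(((f(-5, 22) + 389)/(393 - 46))) = 971/(((-5 + 389)/(393 - 46))) = 971/((384/347)) = 971/((384*(1/347))) = 971/(384/347) = 971*(347/384) = 336937/384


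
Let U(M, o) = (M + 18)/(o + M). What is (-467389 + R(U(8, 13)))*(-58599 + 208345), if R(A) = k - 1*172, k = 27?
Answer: -70011346364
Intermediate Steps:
U(M, o) = (18 + M)/(M + o)
R(A) = -145 (R(A) = 27 - 1*172 = 27 - 172 = -145)
(-467389 + R(U(8, 13)))*(-58599 + 208345) = (-467389 - 145)*(-58599 + 208345) = -467534*149746 = -70011346364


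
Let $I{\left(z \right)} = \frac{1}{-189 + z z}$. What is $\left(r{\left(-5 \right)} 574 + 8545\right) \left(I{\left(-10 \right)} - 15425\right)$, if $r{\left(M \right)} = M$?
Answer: $- \frac{7790787550}{89} \approx -8.7537 \cdot 10^{7}$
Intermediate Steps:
$I{\left(z \right)} = \frac{1}{-189 + z^{2}}$
$\left(r{\left(-5 \right)} 574 + 8545\right) \left(I{\left(-10 \right)} - 15425\right) = \left(\left(-5\right) 574 + 8545\right) \left(\frac{1}{-189 + \left(-10\right)^{2}} - 15425\right) = \left(-2870 + 8545\right) \left(\frac{1}{-189 + 100} - 15425\right) = 5675 \left(\frac{1}{-89} - 15425\right) = 5675 \left(- \frac{1}{89} - 15425\right) = 5675 \left(- \frac{1372826}{89}\right) = - \frac{7790787550}{89}$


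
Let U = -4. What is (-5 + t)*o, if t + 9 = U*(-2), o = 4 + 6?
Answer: -60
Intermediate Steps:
o = 10
t = -1 (t = -9 - 4*(-2) = -9 + 8 = -1)
(-5 + t)*o = (-5 - 1)*10 = -6*10 = -60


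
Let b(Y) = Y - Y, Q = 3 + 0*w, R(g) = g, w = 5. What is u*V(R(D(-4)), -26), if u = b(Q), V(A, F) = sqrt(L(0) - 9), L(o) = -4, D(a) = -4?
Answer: 0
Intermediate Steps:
Q = 3 (Q = 3 + 0*5 = 3 + 0 = 3)
b(Y) = 0
V(A, F) = I*sqrt(13) (V(A, F) = sqrt(-4 - 9) = sqrt(-13) = I*sqrt(13))
u = 0
u*V(R(D(-4)), -26) = 0*(I*sqrt(13)) = 0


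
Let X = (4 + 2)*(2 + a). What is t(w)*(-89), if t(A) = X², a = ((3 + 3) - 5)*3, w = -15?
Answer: -80100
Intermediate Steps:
a = 3 (a = (6 - 5)*3 = 1*3 = 3)
X = 30 (X = (4 + 2)*(2 + 3) = 6*5 = 30)
t(A) = 900 (t(A) = 30² = 900)
t(w)*(-89) = 900*(-89) = -80100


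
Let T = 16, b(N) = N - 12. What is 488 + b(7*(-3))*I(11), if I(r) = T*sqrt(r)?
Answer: 488 - 528*sqrt(11) ≈ -1263.2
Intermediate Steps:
b(N) = -12 + N
I(r) = 16*sqrt(r)
488 + b(7*(-3))*I(11) = 488 + (-12 + 7*(-3))*(16*sqrt(11)) = 488 + (-12 - 21)*(16*sqrt(11)) = 488 - 528*sqrt(11)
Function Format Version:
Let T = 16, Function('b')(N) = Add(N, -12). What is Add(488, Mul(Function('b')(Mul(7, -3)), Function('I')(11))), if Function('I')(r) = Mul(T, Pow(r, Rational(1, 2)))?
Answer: Add(488, Mul(-528, Pow(11, Rational(1, 2)))) ≈ -1263.2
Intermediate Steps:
Function('b')(N) = Add(-12, N)
Function('I')(r) = Mul(16, Pow(r, Rational(1, 2)))
Add(488, Mul(Function('b')(Mul(7, -3)), Function('I')(11))) = Add(488, Mul(Add(-12, Mul(7, -3)), Mul(16, Pow(11, Rational(1, 2))))) = Add(488, Mul(Add(-12, -21), Mul(16, Pow(11, Rational(1, 2))))) = Add(488, Mul(-33, Mul(16, Pow(11, Rational(1, 2))))) = Add(488, Mul(-528, Pow(11, Rational(1, 2))))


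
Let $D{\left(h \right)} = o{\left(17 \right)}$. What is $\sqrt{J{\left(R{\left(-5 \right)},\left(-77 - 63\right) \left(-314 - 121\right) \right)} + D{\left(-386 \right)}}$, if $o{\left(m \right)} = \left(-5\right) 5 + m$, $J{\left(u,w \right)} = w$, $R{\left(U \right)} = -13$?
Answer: $2 \sqrt{15223} \approx 246.76$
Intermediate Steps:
$o{\left(m \right)} = -25 + m$
$D{\left(h \right)} = -8$ ($D{\left(h \right)} = -25 + 17 = -8$)
$\sqrt{J{\left(R{\left(-5 \right)},\left(-77 - 63\right) \left(-314 - 121\right) \right)} + D{\left(-386 \right)}} = \sqrt{\left(-77 - 63\right) \left(-314 - 121\right) - 8} = \sqrt{\left(-140\right) \left(-435\right) - 8} = \sqrt{60900 - 8} = \sqrt{60892} = 2 \sqrt{15223}$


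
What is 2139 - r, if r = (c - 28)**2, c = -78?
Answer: -9097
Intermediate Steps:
r = 11236 (r = (-78 - 28)**2 = (-106)**2 = 11236)
2139 - r = 2139 - 1*11236 = 2139 - 11236 = -9097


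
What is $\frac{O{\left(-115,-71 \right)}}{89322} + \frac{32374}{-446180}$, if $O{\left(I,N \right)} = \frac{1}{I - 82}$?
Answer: $- \frac{71208425062}{981397115265} \approx -0.072558$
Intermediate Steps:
$O{\left(I,N \right)} = \frac{1}{-82 + I}$
$\frac{O{\left(-115,-71 \right)}}{89322} + \frac{32374}{-446180} = \frac{1}{\left(-82 - 115\right) 89322} + \frac{32374}{-446180} = \frac{1}{-197} \cdot \frac{1}{89322} + 32374 \left(- \frac{1}{446180}\right) = \left(- \frac{1}{197}\right) \frac{1}{89322} - \frac{16187}{223090} = - \frac{1}{17596434} - \frac{16187}{223090} = - \frac{71208425062}{981397115265}$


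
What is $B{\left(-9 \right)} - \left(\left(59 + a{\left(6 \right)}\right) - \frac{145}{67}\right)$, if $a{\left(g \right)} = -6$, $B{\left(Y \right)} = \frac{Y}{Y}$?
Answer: $- \frac{3339}{67} \approx -49.836$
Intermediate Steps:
$B{\left(Y \right)} = 1$
$B{\left(-9 \right)} - \left(\left(59 + a{\left(6 \right)}\right) - \frac{145}{67}\right) = 1 - \left(\left(59 - 6\right) - \frac{145}{67}\right) = 1 - \left(53 - \frac{145}{67}\right) = 1 - \frac{3406}{67} = - \frac{3339}{67}$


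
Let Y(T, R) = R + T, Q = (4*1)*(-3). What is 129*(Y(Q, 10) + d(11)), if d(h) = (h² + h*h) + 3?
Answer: 31347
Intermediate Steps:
d(h) = 3 + 2*h² (d(h) = (h² + h²) + 3 = 2*h² + 3 = 3 + 2*h²)
Q = -12 (Q = 4*(-3) = -12)
129*(Y(Q, 10) + d(11)) = 129*((10 - 12) + (3 + 2*11²)) = 129*(-2 + (3 + 2*121)) = 129*(-2 + (3 + 242)) = 129*(-2 + 245) = 129*243 = 31347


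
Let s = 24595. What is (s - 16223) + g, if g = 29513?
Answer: 37885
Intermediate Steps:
(s - 16223) + g = (24595 - 16223) + 29513 = 8372 + 29513 = 37885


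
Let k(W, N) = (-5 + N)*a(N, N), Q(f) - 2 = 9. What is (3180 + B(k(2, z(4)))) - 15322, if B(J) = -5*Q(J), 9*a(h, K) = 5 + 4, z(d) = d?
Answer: -12197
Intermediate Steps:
a(h, K) = 1 (a(h, K) = (5 + 4)/9 = (1/9)*9 = 1)
Q(f) = 11 (Q(f) = 2 + 9 = 11)
k(W, N) = -5 + N (k(W, N) = (-5 + N)*1 = -5 + N)
B(J) = -55 (B(J) = -5*11 = -55)
(3180 + B(k(2, z(4)))) - 15322 = (3180 - 55) - 15322 = 3125 - 15322 = -12197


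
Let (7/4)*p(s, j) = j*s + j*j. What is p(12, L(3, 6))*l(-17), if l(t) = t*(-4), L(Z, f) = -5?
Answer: -1360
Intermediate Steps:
p(s, j) = 4*j²/7 + 4*j*s/7 (p(s, j) = 4*(j*s + j*j)/7 = 4*(j*s + j²)/7 = 4*(j² + j*s)/7 = 4*j²/7 + 4*j*s/7)
l(t) = -4*t
p(12, L(3, 6))*l(-17) = ((4/7)*(-5)*(-5 + 12))*(-4*(-17)) = ((4/7)*(-5)*7)*68 = -20*68 = -1360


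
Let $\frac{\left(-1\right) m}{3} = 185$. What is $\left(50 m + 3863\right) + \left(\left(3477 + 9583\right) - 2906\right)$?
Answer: $-13733$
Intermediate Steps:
$m = -555$ ($m = \left(-3\right) 185 = -555$)
$\left(50 m + 3863\right) + \left(\left(3477 + 9583\right) - 2906\right) = \left(50 \left(-555\right) + 3863\right) + \left(\left(3477 + 9583\right) - 2906\right) = \left(-27750 + 3863\right) + \left(13060 - 2906\right) = -23887 + 10154 = -13733$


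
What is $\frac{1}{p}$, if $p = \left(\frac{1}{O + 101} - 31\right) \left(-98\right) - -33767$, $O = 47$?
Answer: $\frac{74}{2723521} \approx 2.7171 \cdot 10^{-5}$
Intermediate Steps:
$p = \frac{2723521}{74}$ ($p = \left(\frac{1}{47 + 101} - 31\right) \left(-98\right) - -33767 = \left(\frac{1}{148} - 31\right) \left(-98\right) + 33767 = \left(- \frac{4587}{148}\right) \left(-98\right) + 33767 = \frac{224763}{74} + 33767 = \frac{2723521}{74} \approx 36804.0$)
$\frac{1}{p} = \frac{1}{\frac{2723521}{74}} = \frac{74}{2723521}$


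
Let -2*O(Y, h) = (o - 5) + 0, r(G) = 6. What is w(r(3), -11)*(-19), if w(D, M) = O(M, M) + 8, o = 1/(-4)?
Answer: -1615/8 ≈ -201.88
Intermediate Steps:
o = -¼ ≈ -0.25000
O(Y, h) = 21/8 (O(Y, h) = -((-¼ - 5) + 0)/2 = -(-21/4 + 0)/2 = -½*(-21/4) = 21/8)
w(D, M) = 85/8 (w(D, M) = 21/8 + 8 = 85/8)
w(r(3), -11)*(-19) = (85/8)*(-19) = -1615/8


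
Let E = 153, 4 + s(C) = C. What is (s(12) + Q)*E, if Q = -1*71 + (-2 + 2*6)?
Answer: -8109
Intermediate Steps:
s(C) = -4 + C
Q = -61 (Q = -71 + (-2 + 12) = -71 + 10 = -61)
(s(12) + Q)*E = ((-4 + 12) - 61)*153 = (8 - 61)*153 = -53*153 = -8109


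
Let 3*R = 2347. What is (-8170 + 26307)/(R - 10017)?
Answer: -54411/27704 ≈ -1.9640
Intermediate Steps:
R = 2347/3 (R = (⅓)*2347 = 2347/3 ≈ 782.33)
(-8170 + 26307)/(R - 10017) = (-8170 + 26307)/(2347/3 - 10017) = 18137/(-27704/3) = 18137*(-3/27704) = -54411/27704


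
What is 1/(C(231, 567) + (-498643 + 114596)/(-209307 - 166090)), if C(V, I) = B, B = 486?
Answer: 375397/182826989 ≈ 0.0020533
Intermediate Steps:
C(V, I) = 486
1/(C(231, 567) + (-498643 + 114596)/(-209307 - 166090)) = 1/(486 + (-498643 + 114596)/(-209307 - 166090)) = 1/(486 - 384047/(-375397)) = 1/(486 - 384047*(-1/375397)) = 1/(486 + 384047/375397) = 1/(182826989/375397) = 375397/182826989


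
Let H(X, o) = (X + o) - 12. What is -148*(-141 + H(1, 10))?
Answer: 21016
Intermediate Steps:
H(X, o) = -12 + X + o
-148*(-141 + H(1, 10)) = -148*(-141 + (-12 + 1 + 10)) = -148*(-141 - 1) = -148*(-142) = 21016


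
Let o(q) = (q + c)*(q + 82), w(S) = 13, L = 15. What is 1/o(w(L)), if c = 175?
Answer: 1/17860 ≈ 5.5991e-5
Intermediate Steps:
o(q) = (82 + q)*(175 + q) (o(q) = (q + 175)*(q + 82) = (175 + q)*(82 + q) = (82 + q)*(175 + q))
1/o(w(L)) = 1/(14350 + 13² + 257*13) = 1/(14350 + 169 + 3341) = 1/17860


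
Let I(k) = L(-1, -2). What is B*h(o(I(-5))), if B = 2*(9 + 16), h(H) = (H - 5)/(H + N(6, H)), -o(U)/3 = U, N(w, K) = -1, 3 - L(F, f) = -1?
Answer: 850/13 ≈ 65.385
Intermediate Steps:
L(F, f) = 4 (L(F, f) = 3 - 1*(-1) = 3 + 1 = 4)
I(k) = 4
o(U) = -3*U
h(H) = (-5 + H)/(-1 + H) (h(H) = (H - 5)/(H - 1) = (-5 + H)/(-1 + H))
B = 50 (B = 2*25 = 50)
B*h(o(I(-5))) = 50*((-5 - 3*4)/(-1 - 3*4)) = 50*((-5 - 12)/(-1 - 12)) = 50*(-17/(-13)) = 50*(-1/13*(-17)) = 50*(17/13) = 850/13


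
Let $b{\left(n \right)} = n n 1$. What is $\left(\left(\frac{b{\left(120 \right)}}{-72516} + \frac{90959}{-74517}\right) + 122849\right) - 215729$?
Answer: $- \frac{41825081820917}{450306231} \approx -92881.0$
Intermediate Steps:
$b{\left(n \right)} = n^{2}$ ($b{\left(n \right)} = n^{2} \cdot 1 = n^{2}$)
$\left(\left(\frac{b{\left(120 \right)}}{-72516} + \frac{90959}{-74517}\right) + 122849\right) - 215729 = \left(\left(\frac{120^{2}}{-72516} + \frac{90959}{-74517}\right) + 122849\right) - 215729 = \left(\left(14400 \left(- \frac{1}{72516}\right) + 90959 \left(- \frac{1}{74517}\right)\right) + 122849\right) - 215729 = \left(\left(- \frac{1200}{6043} - \frac{90959}{74517}\right) + 122849\right) - 215729 = \left(- \frac{639085637}{450306231} + 122849\right) - 215729 = \frac{55319031086482}{450306231} - 215729 = - \frac{41825081820917}{450306231}$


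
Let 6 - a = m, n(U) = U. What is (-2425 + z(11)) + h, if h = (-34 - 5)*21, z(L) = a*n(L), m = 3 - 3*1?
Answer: -3178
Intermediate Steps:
m = 0 (m = 3 - 3 = 0)
a = 6 (a = 6 - 1*0 = 6 + 0 = 6)
z(L) = 6*L
h = -819 (h = -39*21 = -819)
(-2425 + z(11)) + h = (-2425 + 6*11) - 819 = (-2425 + 66) - 819 = -2359 - 819 = -3178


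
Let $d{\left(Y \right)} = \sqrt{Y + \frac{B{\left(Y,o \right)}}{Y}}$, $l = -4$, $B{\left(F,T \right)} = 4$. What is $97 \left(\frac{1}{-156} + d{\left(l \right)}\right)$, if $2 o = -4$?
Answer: $- \frac{97}{156} + 97 i \sqrt{5} \approx -0.62179 + 216.9 i$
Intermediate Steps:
$o = -2$ ($o = \frac{1}{2} \left(-4\right) = -2$)
$d{\left(Y \right)} = \sqrt{Y + \frac{4}{Y}}$
$97 \left(\frac{1}{-156} + d{\left(l \right)}\right) = 97 \left(\frac{1}{-156} + \sqrt{-4 + \frac{4}{-4}}\right) = 97 \left(- \frac{1}{156} + \sqrt{-4 + 4 \left(- \frac{1}{4}\right)}\right) = 97 \left(- \frac{1}{156} + \sqrt{-4 - 1}\right) = 97 \left(- \frac{1}{156} + \sqrt{-5}\right) = 97 \left(- \frac{1}{156} + i \sqrt{5}\right) = - \frac{97}{156} + 97 i \sqrt{5}$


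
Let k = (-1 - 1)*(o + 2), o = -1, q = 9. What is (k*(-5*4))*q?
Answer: 360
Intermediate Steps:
k = -2 (k = (-1 - 1)*(-1 + 2) = -2*1 = -2)
(k*(-5*4))*q = -(-10)*4*9 = -2*(-20)*9 = 40*9 = 360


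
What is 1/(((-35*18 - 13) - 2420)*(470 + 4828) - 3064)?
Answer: -1/16230838 ≈ -6.1611e-8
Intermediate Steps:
1/(((-35*18 - 13) - 2420)*(470 + 4828) - 3064) = 1/(((-630 - 13) - 2420)*5298 - 3064) = 1/((-643 - 2420)*5298 - 3064) = 1/(-3063*5298 - 3064) = 1/(-16227774 - 3064) = 1/(-16230838) = -1/16230838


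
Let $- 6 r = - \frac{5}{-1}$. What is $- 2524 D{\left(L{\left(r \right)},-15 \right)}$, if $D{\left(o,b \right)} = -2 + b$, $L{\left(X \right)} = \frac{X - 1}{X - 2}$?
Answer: $42908$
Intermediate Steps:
$r = - \frac{5}{6}$ ($r = - \frac{\left(-5\right) \frac{1}{-1}}{6} = - \frac{\left(-5\right) \left(-1\right)}{6} = \left(- \frac{1}{6}\right) 5 = - \frac{5}{6} \approx -0.83333$)
$L{\left(X \right)} = \frac{-1 + X}{-2 + X}$
$- 2524 D{\left(L{\left(r \right)},-15 \right)} = - 2524 \left(-2 - 15\right) = \left(-2524\right) \left(-17\right) = 42908$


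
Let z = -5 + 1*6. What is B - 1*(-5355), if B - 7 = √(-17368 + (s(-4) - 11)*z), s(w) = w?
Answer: 5362 + I*√17383 ≈ 5362.0 + 131.84*I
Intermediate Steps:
z = 1 (z = -5 + 6 = 1)
B = 7 + I*√17383 (B = 7 + √(-17368 + (-4 - 11)*1) = 7 + √(-17368 - 15*1) = 7 + √(-17368 - 15) = 7 + √(-17383) = 7 + I*√17383 ≈ 7.0 + 131.84*I)
B - 1*(-5355) = (7 + I*√17383) - 1*(-5355) = (7 + I*√17383) + 5355 = 5362 + I*√17383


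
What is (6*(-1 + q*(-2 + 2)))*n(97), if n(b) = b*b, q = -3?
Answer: -56454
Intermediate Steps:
n(b) = b**2
(6*(-1 + q*(-2 + 2)))*n(97) = (6*(-1 - 3*(-2 + 2)))*97**2 = (6*(-1 - 3*0))*9409 = (6*(-1 + 0))*9409 = (6*(-1))*9409 = -6*9409 = -56454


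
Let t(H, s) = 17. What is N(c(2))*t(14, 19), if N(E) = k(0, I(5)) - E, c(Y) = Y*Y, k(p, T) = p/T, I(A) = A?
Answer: -68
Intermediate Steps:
c(Y) = Y**2
N(E) = -E (N(E) = 0/5 - E = 0*(1/5) - E = 0 - E = -E)
N(c(2))*t(14, 19) = -1*2**2*17 = -1*4*17 = -4*17 = -68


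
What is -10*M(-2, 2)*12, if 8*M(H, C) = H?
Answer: 30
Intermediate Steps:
M(H, C) = H/8
-10*M(-2, 2)*12 = -5*(-2)/4*12 = -10*(-¼)*12 = (5/2)*12 = 30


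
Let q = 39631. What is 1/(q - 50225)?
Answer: -1/10594 ≈ -9.4393e-5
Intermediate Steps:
1/(q - 50225) = 1/(39631 - 50225) = 1/(-10594) = -1/10594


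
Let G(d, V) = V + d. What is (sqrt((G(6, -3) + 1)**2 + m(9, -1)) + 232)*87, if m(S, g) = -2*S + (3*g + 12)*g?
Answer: 20184 + 87*I*sqrt(11) ≈ 20184.0 + 288.55*I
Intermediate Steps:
m(S, g) = -2*S + g*(12 + 3*g) (m(S, g) = -2*S + (12 + 3*g)*g = -2*S + g*(12 + 3*g))
(sqrt((G(6, -3) + 1)**2 + m(9, -1)) + 232)*87 = (sqrt(((-3 + 6) + 1)**2 + (-2*9 + 3*(-1)**2 + 12*(-1))) + 232)*87 = (sqrt((3 + 1)**2 + (-18 + 3*1 - 12)) + 232)*87 = (sqrt(4**2 + (-18 + 3 - 12)) + 232)*87 = (sqrt(16 - 27) + 232)*87 = (sqrt(-11) + 232)*87 = (I*sqrt(11) + 232)*87 = (232 + I*sqrt(11))*87 = 20184 + 87*I*sqrt(11)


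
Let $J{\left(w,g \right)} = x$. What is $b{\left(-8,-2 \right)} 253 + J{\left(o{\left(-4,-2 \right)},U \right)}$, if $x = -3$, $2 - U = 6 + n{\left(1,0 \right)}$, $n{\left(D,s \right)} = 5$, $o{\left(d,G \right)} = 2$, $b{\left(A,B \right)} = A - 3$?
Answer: $-2786$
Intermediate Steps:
$b{\left(A,B \right)} = -3 + A$ ($b{\left(A,B \right)} = A - 3 = -3 + A$)
$U = -9$ ($U = 2 - \left(6 + 5\right) = 2 - 11 = -9$)
$J{\left(w,g \right)} = -3$
$b{\left(-8,-2 \right)} 253 + J{\left(o{\left(-4,-2 \right)},U \right)} = \left(-3 - 8\right) 253 - 3 = \left(-11\right) 253 - 3 = -2783 - 3 = -2786$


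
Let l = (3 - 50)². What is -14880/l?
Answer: -14880/2209 ≈ -6.7361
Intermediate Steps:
l = 2209 (l = (-47)² = 2209)
-14880/l = -14880/2209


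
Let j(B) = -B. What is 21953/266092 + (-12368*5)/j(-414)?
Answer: -8223020369/55081044 ≈ -149.29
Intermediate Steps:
21953/266092 + (-12368*5)/j(-414) = 21953/266092 + (-12368*5)/((-1*(-414))) = 21953*(1/266092) - 61840/414 = 21953/266092 - 61840*1/414 = 21953/266092 - 30920/207 = -8223020369/55081044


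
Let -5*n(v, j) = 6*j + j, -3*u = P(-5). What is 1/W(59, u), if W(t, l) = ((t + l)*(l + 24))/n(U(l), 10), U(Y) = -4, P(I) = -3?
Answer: -7/750 ≈ -0.0093333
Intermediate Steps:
u = 1 (u = -⅓*(-3) = 1)
n(v, j) = -7*j/5 (n(v, j) = -(6*j + j)/5 = -7*j/5)
W(t, l) = -(24 + l)*(l + t)/14 (W(t, l) = ((t + l)*(l + 24))/((-7/5*10)) = ((l + t)*(24 + l))/(-14) = ((24 + l)*(l + t))*(-1/14) = -(24 + l)*(l + t)/14)
1/W(59, u) = 1/(-12/7*1 - 12/7*59 - 1/14*1² - 1/14*1*59) = 1/(-12/7 - 708/7 - 1/14*1 - 59/14) = 1/(-12/7 - 708/7 - 1/14 - 59/14) = 1/(-750/7) = -7/750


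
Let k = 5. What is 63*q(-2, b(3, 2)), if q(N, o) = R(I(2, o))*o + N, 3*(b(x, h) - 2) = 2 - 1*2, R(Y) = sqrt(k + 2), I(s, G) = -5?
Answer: -126 + 126*sqrt(7) ≈ 207.36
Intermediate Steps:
R(Y) = sqrt(7) (R(Y) = sqrt(5 + 2) = sqrt(7))
b(x, h) = 2 (b(x, h) = 2 + (2 - 1*2)/3 = 2 + (2 - 2)/3 = 2 + (1/3)*0 = 2 + 0 = 2)
q(N, o) = N + o*sqrt(7) (q(N, o) = sqrt(7)*o + N = o*sqrt(7) + N = N + o*sqrt(7))
63*q(-2, b(3, 2)) = 63*(-2 + 2*sqrt(7)) = -126 + 126*sqrt(7)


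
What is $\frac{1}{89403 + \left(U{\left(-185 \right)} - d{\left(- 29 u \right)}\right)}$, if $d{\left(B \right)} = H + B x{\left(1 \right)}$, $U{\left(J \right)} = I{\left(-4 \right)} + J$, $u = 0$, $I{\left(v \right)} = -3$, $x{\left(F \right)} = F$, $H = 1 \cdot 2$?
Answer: $\frac{1}{89213} \approx 1.1209 \cdot 10^{-5}$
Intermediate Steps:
$H = 2$
$U{\left(J \right)} = -3 + J$
$d{\left(B \right)} = 2 + B$ ($d{\left(B \right)} = 2 + B 1 = 2 + B$)
$\frac{1}{89403 + \left(U{\left(-185 \right)} - d{\left(- 29 u \right)}\right)} = \frac{1}{89403 - \left(190 + 0\right)} = \frac{1}{89403 - 190} = \frac{1}{89213}$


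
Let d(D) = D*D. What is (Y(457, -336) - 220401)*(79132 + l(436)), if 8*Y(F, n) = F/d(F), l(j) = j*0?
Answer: -15940865526065/914 ≈ -1.7441e+10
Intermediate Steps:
l(j) = 0
d(D) = D²
Y(F, n) = 1/(8*F) (Y(F, n) = (F/(F²))/8 = (F/F²)/8 = 1/(8*F))
(Y(457, -336) - 220401)*(79132 + l(436)) = ((⅛)/457 - 220401)*(79132 + 0) = ((⅛)*(1/457) - 220401)*79132 = (1/3656 - 220401)*79132 = -805786055/3656*79132 = -15940865526065/914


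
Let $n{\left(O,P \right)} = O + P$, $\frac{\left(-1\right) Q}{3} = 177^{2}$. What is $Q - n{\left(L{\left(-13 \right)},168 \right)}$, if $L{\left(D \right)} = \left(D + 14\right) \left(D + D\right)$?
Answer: $-94129$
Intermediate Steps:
$L{\left(D \right)} = 2 D \left(14 + D\right)$ ($L{\left(D \right)} = \left(14 + D\right) 2 D = 2 D \left(14 + D\right)$)
$Q = -93987$ ($Q = - 3 \cdot 177^{2} = \left(-3\right) 31329 = -93987$)
$Q - n{\left(L{\left(-13 \right)},168 \right)} = -93987 - \left(2 \left(-13\right) \left(14 - 13\right) + 168\right) = -93987 - \left(2 \left(-13\right) 1 + 168\right) = -93987 - \left(-26 + 168\right) = -93987 - 142 = -94129$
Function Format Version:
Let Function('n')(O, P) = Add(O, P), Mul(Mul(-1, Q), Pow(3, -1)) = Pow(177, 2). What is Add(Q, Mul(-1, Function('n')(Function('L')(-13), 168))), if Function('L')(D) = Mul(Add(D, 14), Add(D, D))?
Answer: -94129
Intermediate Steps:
Function('L')(D) = Mul(2, D, Add(14, D)) (Function('L')(D) = Mul(Add(14, D), Mul(2, D)) = Mul(2, D, Add(14, D)))
Q = -93987 (Q = Mul(-3, Pow(177, 2)) = Mul(-3, 31329) = -93987)
Add(Q, Mul(-1, Function('n')(Function('L')(-13), 168))) = Add(-93987, Mul(-1, Add(Mul(2, -13, Add(14, -13)), 168))) = Add(-93987, Mul(-1, Add(Mul(2, -13, 1), 168))) = Add(-93987, Mul(-1, Add(-26, 168))) = Add(-93987, Mul(-1, 142)) = Add(-93987, -142) = -94129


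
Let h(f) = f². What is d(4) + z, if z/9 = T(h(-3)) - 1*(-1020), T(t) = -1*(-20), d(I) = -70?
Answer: 9290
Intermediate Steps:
T(t) = 20
z = 9360 (z = 9*(20 - 1*(-1020)) = 9*(20 + 1020) = 9*1040 = 9360)
d(4) + z = -70 + 9360 = 9290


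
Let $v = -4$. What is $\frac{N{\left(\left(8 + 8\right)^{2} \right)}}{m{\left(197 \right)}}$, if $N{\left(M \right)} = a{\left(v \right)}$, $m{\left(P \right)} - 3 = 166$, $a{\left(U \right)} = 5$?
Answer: $\frac{5}{169} \approx 0.029586$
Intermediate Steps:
$m{\left(P \right)} = 169$ ($m{\left(P \right)} = 3 + 166 = 169$)
$N{\left(M \right)} = 5$
$\frac{N{\left(\left(8 + 8\right)^{2} \right)}}{m{\left(197 \right)}} = \frac{5}{169}$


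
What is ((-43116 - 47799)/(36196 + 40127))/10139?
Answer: -1595/13576121 ≈ -0.00011749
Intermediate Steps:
((-43116 - 47799)/(36196 + 40127))/10139 = -90915/76323*(1/10139) = -90915*1/76323*(1/10139) = -1595/1339*1/10139 = -1595/13576121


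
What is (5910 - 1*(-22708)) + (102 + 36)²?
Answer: 47662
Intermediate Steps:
(5910 - 1*(-22708)) + (102 + 36)² = (5910 + 22708) + 138² = 28618 + 19044 = 47662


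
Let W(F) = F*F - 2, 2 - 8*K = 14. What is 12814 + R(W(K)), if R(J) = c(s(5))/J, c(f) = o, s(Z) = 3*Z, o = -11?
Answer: 12770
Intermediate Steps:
K = -3/2 (K = ¼ - ⅛*14 = ¼ - 7/4 = -3/2 ≈ -1.5000)
c(f) = -11
W(F) = -2 + F² (W(F) = F² - 2 = -2 + F²)
R(J) = -11/J
12814 + R(W(K)) = 12814 - 11/(-2 + (-3/2)²) = 12814 - 11/(-2 + 9/4) = 12814 - 11/¼ = 12814 - 11*4 = 12814 - 44 = 12770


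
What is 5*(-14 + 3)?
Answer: -55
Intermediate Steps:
5*(-14 + 3) = 5*(-11) = -55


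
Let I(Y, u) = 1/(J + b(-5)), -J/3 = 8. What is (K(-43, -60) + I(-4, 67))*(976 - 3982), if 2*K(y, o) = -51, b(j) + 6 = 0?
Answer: 383766/5 ≈ 76753.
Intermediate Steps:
J = -24 (J = -3*8 = -24)
b(j) = -6 (b(j) = -6 + 0 = -6)
K(y, o) = -51/2 (K(y, o) = (½)*(-51) = -51/2)
I(Y, u) = -1/30 (I(Y, u) = 1/(-24 - 6) = 1/(-30) = -1/30)
(K(-43, -60) + I(-4, 67))*(976 - 3982) = (-51/2 - 1/30)*(976 - 3982) = -383/15*(-3006) = 383766/5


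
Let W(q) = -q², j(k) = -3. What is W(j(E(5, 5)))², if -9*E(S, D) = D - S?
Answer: 81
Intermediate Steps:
E(S, D) = -D/9 + S/9 (E(S, D) = -(D - S)/9 = -D/9 + S/9)
W(j(E(5, 5)))² = (-1*(-3)²)² = (-1*9)² = (-9)² = 81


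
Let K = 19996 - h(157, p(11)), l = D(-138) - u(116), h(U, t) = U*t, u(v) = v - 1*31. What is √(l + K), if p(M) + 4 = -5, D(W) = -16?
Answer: 2*√5327 ≈ 145.97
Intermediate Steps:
p(M) = -9 (p(M) = -4 - 5 = -9)
u(v) = -31 + v (u(v) = v - 31 = -31 + v)
l = -101 (l = -16 - (-31 + 116) = -16 - 1*85 = -16 - 85 = -101)
K = 21409 (K = 19996 - 157*(-9) = 19996 - 1*(-1413) = 19996 + 1413 = 21409)
√(l + K) = √(-101 + 21409) = √21308 = 2*√5327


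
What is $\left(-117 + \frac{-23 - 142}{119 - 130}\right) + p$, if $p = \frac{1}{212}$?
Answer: $- \frac{21623}{212} \approx -102.0$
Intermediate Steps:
$p = \frac{1}{212} \approx 0.004717$
$\left(-117 + \frac{-23 - 142}{119 - 130}\right) + p = \left(-117 + \frac{-23 - 142}{119 - 130}\right) + \frac{1}{212} = \left(-117 - \frac{165}{-11}\right) + \frac{1}{212} = \left(-117 - -15\right) + \frac{1}{212} = \left(-117 + 15\right) + \frac{1}{212} = -102 + \frac{1}{212} = - \frac{21623}{212}$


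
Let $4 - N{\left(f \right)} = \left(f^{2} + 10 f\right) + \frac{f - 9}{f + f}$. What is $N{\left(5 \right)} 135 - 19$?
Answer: $-9550$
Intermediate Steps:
$N{\left(f \right)} = 4 - f^{2} - 10 f - \frac{-9 + f}{2 f}$ ($N{\left(f \right)} = 4 - \left(\left(f^{2} + 10 f\right) + \frac{f - 9}{f + f}\right) = 4 - \left(\left(f^{2} + 10 f\right) + \frac{-9 + f}{2 f}\right) = 4 - \left(f^{2} + 10 f + \frac{-9 + f}{2 f}\right) = 4 - f^{2} - 10 f - \frac{-9 + f}{2 f}$)
$N{\left(5 \right)} 135 - 19 = \left(\frac{7}{2} - 5^{2} - 50 + \frac{9}{2 \cdot 5}\right) 135 - 19 = \left(\frac{7}{2} - 25 - 50 + \frac{9}{2} \cdot \frac{1}{5}\right) 135 - 19 = \left(\frac{7}{2} - 25 - 50 + \frac{9}{10}\right) 135 - 19 = \left(- \frac{353}{5}\right) 135 - 19 = -9531 - 19 = -9550$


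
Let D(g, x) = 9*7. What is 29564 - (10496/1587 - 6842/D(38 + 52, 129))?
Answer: 988678430/33327 ≈ 29666.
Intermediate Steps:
D(g, x) = 63
29564 - (10496/1587 - 6842/D(38 + 52, 129)) = 29564 - (10496/1587 - 6842/63) = 29564 - 1*(-3399002/33327) = 29564 + 3399002/33327 = 988678430/33327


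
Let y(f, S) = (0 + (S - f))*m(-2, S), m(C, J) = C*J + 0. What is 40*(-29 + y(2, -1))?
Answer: -1400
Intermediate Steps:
m(C, J) = C*J
y(f, S) = -2*S*(S - f) (y(f, S) = (0 + (S - f))*(-2*S) = (S - f)*(-2*S) = -2*S*(S - f))
40*(-29 + y(2, -1)) = 40*(-29 + 2*(-1)*(2 - 1*(-1))) = 40*(-29 + 2*(-1)*(2 + 1)) = 40*(-29 + 2*(-1)*3) = 40*(-29 - 6) = 40*(-35) = -1400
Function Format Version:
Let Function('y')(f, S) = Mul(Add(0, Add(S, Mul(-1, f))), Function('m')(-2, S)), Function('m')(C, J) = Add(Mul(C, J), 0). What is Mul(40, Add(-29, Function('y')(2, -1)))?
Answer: -1400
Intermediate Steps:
Function('m')(C, J) = Mul(C, J)
Function('y')(f, S) = Mul(-2, S, Add(S, Mul(-1, f))) (Function('y')(f, S) = Mul(Add(0, Add(S, Mul(-1, f))), Mul(-2, S)) = Mul(Add(S, Mul(-1, f)), Mul(-2, S)) = Mul(-2, S, Add(S, Mul(-1, f))))
Mul(40, Add(-29, Function('y')(2, -1))) = Mul(40, Add(-29, Mul(2, -1, Add(2, Mul(-1, -1))))) = Mul(40, Add(-29, Mul(2, -1, Add(2, 1)))) = Mul(40, Add(-29, Mul(2, -1, 3))) = Mul(40, Add(-29, -6)) = Mul(40, -35) = -1400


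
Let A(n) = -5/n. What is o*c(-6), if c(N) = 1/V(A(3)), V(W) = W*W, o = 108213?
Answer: 973917/25 ≈ 38957.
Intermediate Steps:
V(W) = W²
c(N) = 9/25 (c(N) = 1/((-5/3)²) = 1/(25/9) = 9/25)
o*c(-6) = 108213*(9/25) = 973917/25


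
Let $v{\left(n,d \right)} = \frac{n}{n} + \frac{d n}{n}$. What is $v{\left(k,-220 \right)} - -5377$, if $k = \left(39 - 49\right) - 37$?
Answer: $5158$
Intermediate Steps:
$k = -47$ ($k = -10 - 37 = -47$)
$v{\left(n,d \right)} = 1 + d$
$v{\left(k,-220 \right)} - -5377 = \left(1 - 220\right) - -5377 = -219 + 5377 = 5158$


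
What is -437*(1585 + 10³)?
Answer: -1129645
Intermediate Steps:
-437*(1585 + 10³) = -437*(1585 + 1000) = -437*2585 = -1129645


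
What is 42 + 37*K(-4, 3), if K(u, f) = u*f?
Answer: -402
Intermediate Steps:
K(u, f) = f*u
42 + 37*K(-4, 3) = 42 + 37*(3*(-4)) = 42 + 37*(-12) = 42 - 444 = -402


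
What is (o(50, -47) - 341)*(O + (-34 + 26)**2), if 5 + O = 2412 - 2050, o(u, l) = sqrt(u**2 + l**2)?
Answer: -143561 + 421*sqrt(4709) ≈ -1.1467e+5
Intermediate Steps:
o(u, l) = sqrt(l**2 + u**2)
O = 357 (O = -5 + (2412 - 2050) = -5 + 362 = 357)
(o(50, -47) - 341)*(O + (-34 + 26)**2) = (sqrt((-47)**2 + 50**2) - 341)*(357 + (-34 + 26)**2) = (sqrt(2209 + 2500) - 341)*(357 + (-8)**2) = (sqrt(4709) - 341)*(357 + 64) = (-341 + sqrt(4709))*421 = -143561 + 421*sqrt(4709)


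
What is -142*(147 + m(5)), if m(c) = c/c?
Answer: -21016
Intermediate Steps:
m(c) = 1
-142*(147 + m(5)) = -142*(147 + 1) = -142*148 = -21016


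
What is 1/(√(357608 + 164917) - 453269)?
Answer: -453269/205452263836 - 5*√20901/205452263836 ≈ -2.2097e-6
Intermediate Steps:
1/(√(357608 + 164917) - 453269) = 1/(√522525 - 453269) = 1/(5*√20901 - 453269) = 1/(-453269 + 5*√20901)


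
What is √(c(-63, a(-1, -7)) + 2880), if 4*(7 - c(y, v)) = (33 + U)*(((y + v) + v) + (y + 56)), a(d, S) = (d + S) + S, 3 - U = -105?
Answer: 2*√1603 ≈ 80.075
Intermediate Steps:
U = 108 (U = 3 - 1*(-105) = 3 + 105 = 108)
a(d, S) = d + 2*S (a(d, S) = (S + d) + S = d + 2*S)
c(y, v) = -1967 - 141*v/2 - 141*y/2 (c(y, v) = 7 - (33 + 108)*(((y + v) + v) + (y + 56))/4 = 7 - 141*(((v + y) + v) + (56 + y))/4 = 7 - 141*((y + 2*v) + (56 + y))/4 = 7 - 141*(56 + 2*v + 2*y)/4 = 7 - (7896 + 282*v + 282*y)/4 = 7 + (-1974 - 141*v/2 - 141*y/2) = -1967 - 141*v/2 - 141*y/2)
√(c(-63, a(-1, -7)) + 2880) = √((-1967 - 141*(-1 + 2*(-7))/2 - 141/2*(-63)) + 2880) = √((-1967 - 141*(-1 - 14)/2 + 8883/2) + 2880) = √((-1967 - 141/2*(-15) + 8883/2) + 2880) = √((-1967 + 2115/2 + 8883/2) + 2880) = √(3532 + 2880) = √6412 = 2*√1603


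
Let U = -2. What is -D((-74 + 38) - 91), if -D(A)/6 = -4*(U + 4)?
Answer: -48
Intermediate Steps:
D(A) = 48 (D(A) = -(-24)*(-2 + 4) = -(-24)*2 = -6*(-8) = 48)
-D((-74 + 38) - 91) = -1*48 = -48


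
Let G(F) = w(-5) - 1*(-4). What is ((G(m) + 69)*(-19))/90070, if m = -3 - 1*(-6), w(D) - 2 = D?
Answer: -133/9007 ≈ -0.014766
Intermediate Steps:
w(D) = 2 + D
m = 3 (m = -3 + 6 = 3)
G(F) = 1 (G(F) = (2 - 5) - 1*(-4) = -3 + 4 = 1)
((G(m) + 69)*(-19))/90070 = ((1 + 69)*(-19))/90070 = (70*(-19))*(1/90070) = -1330*1/90070 = -133/9007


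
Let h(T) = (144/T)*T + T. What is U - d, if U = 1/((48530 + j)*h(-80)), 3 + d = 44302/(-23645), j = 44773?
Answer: 688125323549/141193563840 ≈ 4.8736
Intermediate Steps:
h(T) = 144 + T
d = -115237/23645 (d = -3 + 44302/(-23645) = -3 + 44302*(-1/23645) = -3 - 44302/23645 = -115237/23645 ≈ -4.8736)
U = 1/5971392 (U = 1/((48530 + 44773)*(144 - 80)) = 1/(93303*64) = (1/93303)*(1/64) = 1/5971392 ≈ 1.6747e-7)
U - d = 1/5971392 - 1*(-115237/23645) = 1/5971392 + 115237/23645 = 688125323549/141193563840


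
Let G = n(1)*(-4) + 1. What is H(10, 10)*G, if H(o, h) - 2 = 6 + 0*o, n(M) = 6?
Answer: -184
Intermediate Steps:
G = -23 (G = 6*(-4) + 1 = -24 + 1 = -23)
H(o, h) = 8 (H(o, h) = 2 + (6 + 0*o) = 2 + (6 + 0) = 2 + 6 = 8)
H(10, 10)*G = 8*(-23) = -184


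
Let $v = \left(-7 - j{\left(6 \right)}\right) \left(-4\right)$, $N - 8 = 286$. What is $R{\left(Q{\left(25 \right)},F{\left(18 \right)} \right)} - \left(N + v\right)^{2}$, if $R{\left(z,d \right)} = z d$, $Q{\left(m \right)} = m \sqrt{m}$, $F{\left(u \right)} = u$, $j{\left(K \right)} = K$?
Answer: $-117466$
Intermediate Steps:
$N = 294$ ($N = 8 + 286 = 294$)
$Q{\left(m \right)} = m^{\frac{3}{2}}$
$v = 52$ ($v = \left(-7 - 6\right) \left(-4\right) = \left(-13\right) \left(-4\right) = 52$)
$R{\left(z,d \right)} = d z$
$R{\left(Q{\left(25 \right)},F{\left(18 \right)} \right)} - \left(N + v\right)^{2} = 18 \cdot 25^{\frac{3}{2}} - \left(294 + 52\right)^{2} = 18 \cdot 125 - 346^{2} = 2250 - 119716 = -117466$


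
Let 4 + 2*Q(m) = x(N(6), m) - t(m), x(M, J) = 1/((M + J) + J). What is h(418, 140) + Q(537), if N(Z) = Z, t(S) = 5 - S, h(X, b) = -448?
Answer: -397439/2160 ≈ -184.00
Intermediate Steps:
x(M, J) = 1/(M + 2*J) (x(M, J) = 1/((J + M) + J) = 1/(M + 2*J))
Q(m) = -9/2 + m/2 + 1/(2*(6 + 2*m)) (Q(m) = -2 + (1/(6 + 2*m) - (5 - m))/2 = -2 + (1/(6 + 2*m) + (-5 + m))/2 = -2 + (-5 + m + 1/(6 + 2*m))/2 = -2 + (-5/2 + m/2 + 1/(2*(6 + 2*m))) = -9/2 + m/2 + 1/(2*(6 + 2*m)))
h(418, 140) + Q(537) = -448 + (1 + 2*(-9 + 537)*(3 + 537))/(4*(3 + 537)) = -448 + (¼)*(1 + 2*528*540)/540 = -448 + (¼)*(1/540)*(1 + 570240) = -448 + (¼)*(1/540)*570241 = -448 + 570241/2160 = -397439/2160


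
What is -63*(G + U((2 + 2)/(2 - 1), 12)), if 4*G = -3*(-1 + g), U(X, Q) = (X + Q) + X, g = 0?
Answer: -5229/4 ≈ -1307.3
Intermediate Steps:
U(X, Q) = Q + 2*X (U(X, Q) = (Q + X) + X = Q + 2*X)
G = ¾ (G = (-3*(-1 + 0))/4 = (-3*(-1))/4 = (¼)*3 = ¾ ≈ 0.75000)
-63*(G + U((2 + 2)/(2 - 1), 12)) = -63*(¾ + (12 + 2*((2 + 2)/(2 - 1)))) = -63*(¾ + (12 + 2*(4/1))) = -63*(¾ + (12 + 2*(4*1))) = -63*(¾ + (12 + 2*4)) = -63*(¾ + (12 + 8)) = -63*(¾ + 20) = -63*83/4 = -5229/4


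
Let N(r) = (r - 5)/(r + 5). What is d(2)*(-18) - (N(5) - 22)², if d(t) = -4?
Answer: -412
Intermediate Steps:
N(r) = (-5 + r)/(5 + r)
d(2)*(-18) - (N(5) - 22)² = -4*(-18) - ((-5 + 5)/(5 + 5) - 22)² = 72 - (0/10 - 22)² = 72 - ((⅒)*0 - 22)² = 72 - (0 - 22)² = 72 - 1*(-22)² = 72 - 1*484 = 72 - 484 = -412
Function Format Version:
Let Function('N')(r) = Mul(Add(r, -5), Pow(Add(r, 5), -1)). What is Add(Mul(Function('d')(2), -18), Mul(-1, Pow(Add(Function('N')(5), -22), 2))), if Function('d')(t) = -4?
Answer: -412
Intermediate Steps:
Function('N')(r) = Mul(Pow(Add(5, r), -1), Add(-5, r)) (Function('N')(r) = Mul(Add(-5, r), Pow(Add(5, r), -1)) = Mul(Pow(Add(5, r), -1), Add(-5, r)))
Add(Mul(Function('d')(2), -18), Mul(-1, Pow(Add(Function('N')(5), -22), 2))) = Add(Mul(-4, -18), Mul(-1, Pow(Add(Mul(Pow(Add(5, 5), -1), Add(-5, 5)), -22), 2))) = Add(72, Mul(-1, Pow(Add(Mul(Pow(10, -1), 0), -22), 2))) = Add(72, Mul(-1, Pow(Add(Mul(Rational(1, 10), 0), -22), 2))) = Add(72, Mul(-1, Pow(Add(0, -22), 2))) = Add(72, Mul(-1, Pow(-22, 2))) = Add(72, Mul(-1, 484)) = Add(72, -484) = -412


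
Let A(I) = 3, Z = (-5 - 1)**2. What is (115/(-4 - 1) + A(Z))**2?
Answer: 400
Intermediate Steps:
Z = 36 (Z = (-6)**2 = 36)
(115/(-4 - 1) + A(Z))**2 = (115/(-4 - 1) + 3)**2 = (115/(-5) + 3)**2 = (115*(-1/5) + 3)**2 = (-23 + 3)**2 = (-20)**2 = 400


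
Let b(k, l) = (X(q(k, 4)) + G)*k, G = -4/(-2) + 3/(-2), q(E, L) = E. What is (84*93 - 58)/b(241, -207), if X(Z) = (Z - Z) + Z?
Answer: 15508/116403 ≈ 0.13323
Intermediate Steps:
X(Z) = Z (X(Z) = 0 + Z = Z)
G = ½ (G = -4*(-½) + 3*(-½) = 2 - 3/2 = ½ ≈ 0.50000)
b(k, l) = k*(½ + k) (b(k, l) = (k + ½)*k = (½ + k)*k = k*(½ + k))
(84*93 - 58)/b(241, -207) = (84*93 - 58)/((241*(½ + 241))) = (7812 - 58)/((241*(483/2))) = 7754/(116403/2) = 7754*(2/116403) = 15508/116403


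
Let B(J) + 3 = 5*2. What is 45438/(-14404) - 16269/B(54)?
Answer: -117328371/50414 ≈ -2327.3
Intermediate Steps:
B(J) = 7 (B(J) = -3 + 5*2 = -3 + 10 = 7)
45438/(-14404) - 16269/B(54) = 45438/(-14404) - 16269/7 = 45438*(-1/14404) - 16269*1/7 = -22719/7202 - 16269/7 = -117328371/50414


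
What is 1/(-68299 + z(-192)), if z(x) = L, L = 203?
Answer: -1/68096 ≈ -1.4685e-5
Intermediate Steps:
z(x) = 203
1/(-68299 + z(-192)) = 1/(-68299 + 203) = 1/(-68096) = -1/68096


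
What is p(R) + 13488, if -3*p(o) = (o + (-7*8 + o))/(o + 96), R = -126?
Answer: 606806/45 ≈ 13485.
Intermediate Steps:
p(o) = -(-56 + 2*o)/(3*(96 + o)) (p(o) = -(o + (-7*8 + o))/(3*(o + 96)) = -(o + (-56 + o))/(3*(96 + o)) = -(-56 + 2*o)/(3*(96 + o)))
p(R) + 13488 = 2*(28 - 1*(-126))/(3*(96 - 126)) + 13488 = (2/3)*(28 + 126)/(-30) + 13488 = (2/3)*(-1/30)*154 + 13488 = -154/45 + 13488 = 606806/45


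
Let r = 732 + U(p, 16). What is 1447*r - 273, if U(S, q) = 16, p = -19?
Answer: 1082083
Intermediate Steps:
r = 748 (r = 732 + 16 = 748)
1447*r - 273 = 1447*748 - 273 = 1082356 - 273 = 1082083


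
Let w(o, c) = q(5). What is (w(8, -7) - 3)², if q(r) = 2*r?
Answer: 49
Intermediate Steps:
w(o, c) = 10 (w(o, c) = 2*5 = 10)
(w(8, -7) - 3)² = (10 - 3)² = 7² = 49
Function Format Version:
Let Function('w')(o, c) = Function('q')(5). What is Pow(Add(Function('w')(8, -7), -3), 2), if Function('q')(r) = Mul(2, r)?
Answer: 49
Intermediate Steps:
Function('w')(o, c) = 10 (Function('w')(o, c) = Mul(2, 5) = 10)
Pow(Add(Function('w')(8, -7), -3), 2) = Pow(Add(10, -3), 2) = Pow(7, 2) = 49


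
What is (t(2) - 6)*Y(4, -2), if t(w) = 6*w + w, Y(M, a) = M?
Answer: 32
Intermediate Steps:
t(w) = 7*w
(t(2) - 6)*Y(4, -2) = (7*2 - 6)*4 = (14 - 6)*4 = 8*4 = 32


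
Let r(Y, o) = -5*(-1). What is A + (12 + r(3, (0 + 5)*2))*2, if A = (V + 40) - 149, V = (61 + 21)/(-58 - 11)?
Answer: -5257/69 ≈ -76.188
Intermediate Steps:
r(Y, o) = 5
V = -82/69 (V = 82/(-69) = 82*(-1/69) = -82/69 ≈ -1.1884)
A = -7603/69 (A = (-82/69 + 40) - 149 = 2678/69 - 149 = -7603/69 ≈ -110.19)
A + (12 + r(3, (0 + 5)*2))*2 = -7603/69 + (12 + 5)*2 = -7603/69 + 17*2 = -7603/69 + 34 = -5257/69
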